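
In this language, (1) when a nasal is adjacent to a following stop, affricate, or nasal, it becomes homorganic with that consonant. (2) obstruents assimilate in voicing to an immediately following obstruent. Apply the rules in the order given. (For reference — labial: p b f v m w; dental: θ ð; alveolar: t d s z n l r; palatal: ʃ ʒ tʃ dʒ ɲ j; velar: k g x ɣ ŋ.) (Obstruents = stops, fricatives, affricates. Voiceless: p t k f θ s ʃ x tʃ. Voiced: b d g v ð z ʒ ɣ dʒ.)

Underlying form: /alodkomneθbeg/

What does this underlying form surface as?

[alotkonneðbeg]

Rule 1: /m/ before /n/ (alveolar) → [n]
After rule 1: alodkonneθbeg
Rule 2: /d/ before /k/ (voiceless) → [t]
Rule 2: /θ/ before /b/ (voiced) → [ð]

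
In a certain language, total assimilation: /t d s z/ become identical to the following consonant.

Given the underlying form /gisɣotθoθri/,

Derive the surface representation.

/s/ before /ɣ/ → [ɣ] (total assimilation)
/t/ before /θ/ → [θ] (total assimilation)

[giɣɣoθθoθri]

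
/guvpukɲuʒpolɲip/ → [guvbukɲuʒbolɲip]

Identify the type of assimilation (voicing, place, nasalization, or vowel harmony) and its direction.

/p/→[b] /p/→[b].
Each target copies a feature from the preceding segment, so the direction is progressive.

voicing assimilation, progressive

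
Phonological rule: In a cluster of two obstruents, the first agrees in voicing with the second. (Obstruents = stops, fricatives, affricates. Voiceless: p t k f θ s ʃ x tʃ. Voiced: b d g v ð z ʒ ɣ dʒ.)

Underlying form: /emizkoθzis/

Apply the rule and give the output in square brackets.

[emiskoðzis]

/z/ before /k/ (voiceless) → [s]
/θ/ before /z/ (voiced) → [ð]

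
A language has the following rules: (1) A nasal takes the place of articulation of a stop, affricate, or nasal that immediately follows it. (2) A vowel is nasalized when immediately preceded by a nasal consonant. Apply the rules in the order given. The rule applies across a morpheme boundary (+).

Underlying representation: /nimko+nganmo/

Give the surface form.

[nĩŋko+ŋgammõ]

Rule 1: /m/ before /k/ (velar) → [ŋ]
Rule 1: /n/ before /g/ (velar) → [ŋ]
Rule 1: /n/ before /m/ (labial) → [m]
After rule 1: niŋko+ŋgammo
Rule 2: /i/ after nasal /n/ → [ĩ]
Rule 2: /o/ after nasal /m/ → [õ]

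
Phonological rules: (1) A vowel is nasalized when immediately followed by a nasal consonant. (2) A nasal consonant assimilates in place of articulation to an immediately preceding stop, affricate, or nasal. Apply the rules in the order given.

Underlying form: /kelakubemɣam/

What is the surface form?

[kelakubẽmɣãm]

Rule 1: /e/ before nasal /m/ → [ẽ]
Rule 1: /a/ before nasal /m/ → [ã]
After rule 1: kelakubẽmɣãm
Rule 2: no segment meets the rule's conditions; no change.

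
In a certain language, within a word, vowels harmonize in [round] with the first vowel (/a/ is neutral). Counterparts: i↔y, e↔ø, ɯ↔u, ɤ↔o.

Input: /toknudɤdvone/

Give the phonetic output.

/ɤ/ harmonizes with /o/ ([+round]) → [o]
/e/ harmonizes with /o/ ([+round]) → [ø]

[toknudodvonø]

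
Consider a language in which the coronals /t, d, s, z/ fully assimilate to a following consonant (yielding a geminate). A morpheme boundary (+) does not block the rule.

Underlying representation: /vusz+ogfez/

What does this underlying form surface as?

/s/ before /z/ → [z] (total assimilation)

[vuzz+ogfez]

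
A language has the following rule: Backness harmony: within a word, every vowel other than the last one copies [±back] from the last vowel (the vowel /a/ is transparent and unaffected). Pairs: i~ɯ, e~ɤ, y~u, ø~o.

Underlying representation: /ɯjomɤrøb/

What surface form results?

[ijømerøb]

/ɯ/ harmonizes with /ø/ ([-back]) → [i]
/o/ harmonizes with /ø/ ([-back]) → [ø]
/ɤ/ harmonizes with /ø/ ([-back]) → [e]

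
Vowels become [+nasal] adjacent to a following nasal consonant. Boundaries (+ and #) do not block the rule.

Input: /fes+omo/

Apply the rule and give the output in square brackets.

[fes+õmo]

/o/ before nasal /m/ → [õ]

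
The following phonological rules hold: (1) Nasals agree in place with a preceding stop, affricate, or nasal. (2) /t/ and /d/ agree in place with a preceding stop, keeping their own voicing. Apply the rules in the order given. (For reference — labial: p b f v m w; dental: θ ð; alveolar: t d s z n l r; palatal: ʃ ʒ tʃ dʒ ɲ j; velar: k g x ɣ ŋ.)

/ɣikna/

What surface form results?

Rule 1: /n/ after /k/ (velar) → [ŋ]
After rule 1: ɣikŋa
Rule 2: no segment meets the rule's conditions; no change.

[ɣikŋa]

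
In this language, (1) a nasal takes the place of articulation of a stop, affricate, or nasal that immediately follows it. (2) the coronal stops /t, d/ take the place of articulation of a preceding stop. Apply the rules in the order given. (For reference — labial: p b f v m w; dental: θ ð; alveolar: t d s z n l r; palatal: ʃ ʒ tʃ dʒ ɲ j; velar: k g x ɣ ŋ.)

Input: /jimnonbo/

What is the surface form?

Rule 1: /m/ before /n/ (alveolar) → [n]
Rule 1: /n/ before /b/ (labial) → [m]
After rule 1: jinnombo
Rule 2: no segment meets the rule's conditions; no change.

[jinnombo]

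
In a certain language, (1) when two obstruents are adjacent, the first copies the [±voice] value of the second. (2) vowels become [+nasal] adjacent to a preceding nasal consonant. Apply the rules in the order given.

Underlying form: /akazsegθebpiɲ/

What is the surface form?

[akassekθeppiɲ]

Rule 1: /z/ before /s/ (voiceless) → [s]
Rule 1: /g/ before /θ/ (voiceless) → [k]
Rule 1: /b/ before /p/ (voiceless) → [p]
After rule 1: akassekθeppiɲ
Rule 2: no segment meets the rule's conditions; no change.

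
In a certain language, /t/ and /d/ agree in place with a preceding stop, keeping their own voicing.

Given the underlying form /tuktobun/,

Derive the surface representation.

/t/ after /k/ (velar) → [k]

[tukkobun]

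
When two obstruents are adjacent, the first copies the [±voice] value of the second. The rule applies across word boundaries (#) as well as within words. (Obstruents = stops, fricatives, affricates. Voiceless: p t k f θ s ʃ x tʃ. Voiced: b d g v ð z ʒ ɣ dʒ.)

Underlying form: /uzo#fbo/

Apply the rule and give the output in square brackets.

[uzo#vbo]

/f/ before /b/ (voiced) → [v]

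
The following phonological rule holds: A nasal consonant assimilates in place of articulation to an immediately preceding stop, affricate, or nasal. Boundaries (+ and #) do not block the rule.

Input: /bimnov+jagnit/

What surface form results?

[bimmov+jagŋit]

/n/ after /m/ (labial) → [m]
/n/ after /g/ (velar) → [ŋ]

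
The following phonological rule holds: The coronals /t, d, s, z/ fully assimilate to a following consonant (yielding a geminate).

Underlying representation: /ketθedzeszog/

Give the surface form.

[keθθezzezzog]

/t/ before /θ/ → [θ] (total assimilation)
/d/ before /z/ → [z] (total assimilation)
/s/ before /z/ → [z] (total assimilation)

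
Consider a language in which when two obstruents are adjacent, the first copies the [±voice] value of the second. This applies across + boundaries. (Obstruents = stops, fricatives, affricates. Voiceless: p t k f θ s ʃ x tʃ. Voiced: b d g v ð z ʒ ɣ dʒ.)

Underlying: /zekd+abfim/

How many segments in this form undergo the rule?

/k/ before /d/ (voiced) → [g]
/b/ before /f/ (voiceless) → [p]
2 segments change.

2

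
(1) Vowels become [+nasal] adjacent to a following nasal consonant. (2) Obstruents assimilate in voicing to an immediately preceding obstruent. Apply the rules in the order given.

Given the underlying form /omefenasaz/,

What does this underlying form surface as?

Rule 1: /o/ before nasal /m/ → [õ]
Rule 1: /e/ before nasal /n/ → [ẽ]
After rule 1: õmefẽnasaz
Rule 2: no segment meets the rule's conditions; no change.

[õmefẽnasaz]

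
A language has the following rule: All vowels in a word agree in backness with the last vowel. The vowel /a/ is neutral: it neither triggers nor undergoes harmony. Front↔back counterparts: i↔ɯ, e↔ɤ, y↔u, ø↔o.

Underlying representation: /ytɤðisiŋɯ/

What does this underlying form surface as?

[utɤðɯsɯŋɯ]

/y/ harmonizes with /ɯ/ ([+back]) → [u]
/i/ harmonizes with /ɯ/ ([+back]) → [ɯ]
/i/ harmonizes with /ɯ/ ([+back]) → [ɯ]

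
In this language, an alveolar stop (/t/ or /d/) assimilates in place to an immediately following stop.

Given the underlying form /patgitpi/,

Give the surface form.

[pakgippi]

/t/ before /g/ (velar) → [k]
/t/ before /p/ (labial) → [p]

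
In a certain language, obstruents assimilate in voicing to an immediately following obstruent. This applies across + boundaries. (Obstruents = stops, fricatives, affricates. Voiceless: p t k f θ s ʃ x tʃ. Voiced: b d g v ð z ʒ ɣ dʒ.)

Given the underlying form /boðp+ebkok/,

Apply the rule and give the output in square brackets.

[boθp+epkok]

/ð/ before /p/ (voiceless) → [θ]
/b/ before /k/ (voiceless) → [p]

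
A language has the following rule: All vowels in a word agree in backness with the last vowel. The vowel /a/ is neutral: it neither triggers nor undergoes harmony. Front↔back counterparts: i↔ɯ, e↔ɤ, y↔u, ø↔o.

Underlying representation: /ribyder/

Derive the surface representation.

[ribyder]

no segment meets the rule's conditions; no change.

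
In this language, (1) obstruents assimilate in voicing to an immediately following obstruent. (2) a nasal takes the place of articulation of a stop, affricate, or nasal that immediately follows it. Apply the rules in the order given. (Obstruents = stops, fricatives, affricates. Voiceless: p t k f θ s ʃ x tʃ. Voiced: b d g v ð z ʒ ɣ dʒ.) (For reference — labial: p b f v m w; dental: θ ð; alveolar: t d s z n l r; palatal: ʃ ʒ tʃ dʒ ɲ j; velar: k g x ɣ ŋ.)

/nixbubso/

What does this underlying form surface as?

[niɣbupso]

Rule 1: /x/ before /b/ (voiced) → [ɣ]
Rule 1: /b/ before /s/ (voiceless) → [p]
After rule 1: niɣbupso
Rule 2: no segment meets the rule's conditions; no change.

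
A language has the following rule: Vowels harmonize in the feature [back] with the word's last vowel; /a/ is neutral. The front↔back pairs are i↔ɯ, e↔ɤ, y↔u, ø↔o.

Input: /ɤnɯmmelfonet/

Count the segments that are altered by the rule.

3

/ɤ/ harmonizes with /e/ ([-back]) → [e]
/ɯ/ harmonizes with /e/ ([-back]) → [i]
/o/ harmonizes with /e/ ([-back]) → [ø]
3 segments change.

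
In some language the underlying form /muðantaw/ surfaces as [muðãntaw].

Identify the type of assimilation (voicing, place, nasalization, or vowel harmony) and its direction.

/a/→[ã].
Each target copies a feature from the following segment, so the direction is regressive.

nasalization, regressive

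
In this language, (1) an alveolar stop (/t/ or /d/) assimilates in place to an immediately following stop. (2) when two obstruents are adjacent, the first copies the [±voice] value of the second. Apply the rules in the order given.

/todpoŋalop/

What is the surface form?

[toppoŋalop]

Rule 1: /d/ before /p/ (labial) → [b]
After rule 1: tobpoŋalop
Rule 2: /b/ before /p/ (voiceless) → [p]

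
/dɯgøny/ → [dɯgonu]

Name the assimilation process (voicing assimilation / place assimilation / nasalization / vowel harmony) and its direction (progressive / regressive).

vowel harmony, progressive

/ø/→[o] /y/→[u].
Vowels agree with the first vowel, so the harmony is progressive.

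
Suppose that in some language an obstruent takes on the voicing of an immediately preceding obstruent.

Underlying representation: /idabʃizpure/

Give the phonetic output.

[idabʒizbure]

/ʃ/ after /b/ (voiced) → [ʒ]
/p/ after /z/ (voiced) → [b]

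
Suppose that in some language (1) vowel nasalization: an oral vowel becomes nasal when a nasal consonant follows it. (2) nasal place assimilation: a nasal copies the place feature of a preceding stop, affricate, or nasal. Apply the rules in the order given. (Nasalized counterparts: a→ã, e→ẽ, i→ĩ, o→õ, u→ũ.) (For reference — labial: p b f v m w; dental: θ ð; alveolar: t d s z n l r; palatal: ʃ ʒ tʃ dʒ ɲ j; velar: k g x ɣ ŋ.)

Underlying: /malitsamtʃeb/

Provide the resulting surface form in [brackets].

Rule 1: /a/ before nasal /m/ → [ã]
After rule 1: malitsãmtʃeb
Rule 2: no segment meets the rule's conditions; no change.

[malitsãmtʃeb]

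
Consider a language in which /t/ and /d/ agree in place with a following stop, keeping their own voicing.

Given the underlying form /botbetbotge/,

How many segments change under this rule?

/t/ before /b/ (labial) → [p]
/t/ before /b/ (labial) → [p]
/t/ before /g/ (velar) → [k]
3 segments change.

3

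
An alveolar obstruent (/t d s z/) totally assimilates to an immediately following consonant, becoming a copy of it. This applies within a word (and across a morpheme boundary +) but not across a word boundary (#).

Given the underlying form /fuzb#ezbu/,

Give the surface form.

[fubb#ebbu]

/z/ before /b/ → [b] (total assimilation)
/z/ before /b/ → [b] (total assimilation)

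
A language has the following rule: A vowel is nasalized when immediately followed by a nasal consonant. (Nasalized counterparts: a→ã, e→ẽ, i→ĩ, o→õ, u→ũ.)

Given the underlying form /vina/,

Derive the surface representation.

/i/ before nasal /n/ → [ĩ]

[vĩna]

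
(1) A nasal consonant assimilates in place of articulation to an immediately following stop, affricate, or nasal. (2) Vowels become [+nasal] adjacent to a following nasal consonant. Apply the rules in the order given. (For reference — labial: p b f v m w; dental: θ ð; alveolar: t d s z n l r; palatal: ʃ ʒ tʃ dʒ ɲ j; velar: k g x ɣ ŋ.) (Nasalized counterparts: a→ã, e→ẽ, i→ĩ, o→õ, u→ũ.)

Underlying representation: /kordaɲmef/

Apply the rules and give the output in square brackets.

Rule 1: /ɲ/ before /m/ (labial) → [m]
After rule 1: kordammef
Rule 2: /a/ before nasal /m/ → [ã]

[kordãmmef]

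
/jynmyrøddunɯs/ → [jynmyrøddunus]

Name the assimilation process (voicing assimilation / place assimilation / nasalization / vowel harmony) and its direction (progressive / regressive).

/ɯ/→[u].
Vowels agree with the first vowel, so the harmony is progressive.

vowel harmony, progressive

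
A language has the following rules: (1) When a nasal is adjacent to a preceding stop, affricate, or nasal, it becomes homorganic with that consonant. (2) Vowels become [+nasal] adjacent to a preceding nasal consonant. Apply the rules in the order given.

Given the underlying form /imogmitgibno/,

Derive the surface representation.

[imõgŋĩtgibmõ]

Rule 1: /m/ after /g/ (velar) → [ŋ]
Rule 1: /n/ after /b/ (labial) → [m]
After rule 1: imogŋitgibmo
Rule 2: /o/ after nasal /m/ → [õ]
Rule 2: /i/ after nasal /ŋ/ → [ĩ]
Rule 2: /o/ after nasal /m/ → [õ]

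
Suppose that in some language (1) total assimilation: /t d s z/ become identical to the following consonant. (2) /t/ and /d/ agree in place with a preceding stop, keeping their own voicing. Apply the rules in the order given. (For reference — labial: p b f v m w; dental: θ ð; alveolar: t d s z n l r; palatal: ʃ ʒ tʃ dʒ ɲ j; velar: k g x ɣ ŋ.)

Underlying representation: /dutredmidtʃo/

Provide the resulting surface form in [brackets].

[durremmitʃtʃo]

Rule 1: /t/ before /r/ → [r] (total assimilation)
Rule 1: /d/ before /m/ → [m] (total assimilation)
Rule 1: /d/ before /tʃ/ → [tʃ] (total assimilation)
After rule 1: durremmitʃtʃo
Rule 2: no segment meets the rule's conditions; no change.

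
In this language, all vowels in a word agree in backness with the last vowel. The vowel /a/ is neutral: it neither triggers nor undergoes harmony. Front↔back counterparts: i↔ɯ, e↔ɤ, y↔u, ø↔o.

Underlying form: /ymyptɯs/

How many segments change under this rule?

/y/ harmonizes with /ɯ/ ([+back]) → [u]
/y/ harmonizes with /ɯ/ ([+back]) → [u]
2 segments change.

2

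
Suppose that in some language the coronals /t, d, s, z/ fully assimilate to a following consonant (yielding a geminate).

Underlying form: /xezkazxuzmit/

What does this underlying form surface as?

[xekkaxxummit]

/z/ before /k/ → [k] (total assimilation)
/z/ before /x/ → [x] (total assimilation)
/z/ before /m/ → [m] (total assimilation)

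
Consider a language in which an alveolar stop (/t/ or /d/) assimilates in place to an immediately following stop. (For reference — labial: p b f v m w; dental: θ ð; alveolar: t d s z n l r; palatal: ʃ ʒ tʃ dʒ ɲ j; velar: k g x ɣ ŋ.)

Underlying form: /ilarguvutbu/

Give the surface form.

/t/ before /b/ (labial) → [p]

[ilarguvupbu]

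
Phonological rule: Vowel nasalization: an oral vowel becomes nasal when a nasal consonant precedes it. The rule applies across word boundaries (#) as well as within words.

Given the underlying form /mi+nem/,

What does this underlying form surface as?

/i/ after nasal /m/ → [ĩ]
/e/ after nasal /n/ → [ẽ]

[mĩ+nẽm]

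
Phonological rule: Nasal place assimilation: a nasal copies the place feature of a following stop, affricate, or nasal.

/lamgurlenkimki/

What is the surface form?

/m/ before /g/ (velar) → [ŋ]
/n/ before /k/ (velar) → [ŋ]
/m/ before /k/ (velar) → [ŋ]

[laŋgurleŋkiŋki]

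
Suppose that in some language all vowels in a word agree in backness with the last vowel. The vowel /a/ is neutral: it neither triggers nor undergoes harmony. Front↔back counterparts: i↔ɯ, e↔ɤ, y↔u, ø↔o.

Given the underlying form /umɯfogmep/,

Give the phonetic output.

/u/ harmonizes with /e/ ([-back]) → [y]
/ɯ/ harmonizes with /e/ ([-back]) → [i]
/o/ harmonizes with /e/ ([-back]) → [ø]

[ymiføgmep]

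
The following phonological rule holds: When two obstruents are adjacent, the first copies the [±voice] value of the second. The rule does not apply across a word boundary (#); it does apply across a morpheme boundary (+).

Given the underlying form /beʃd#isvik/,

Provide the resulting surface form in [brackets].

/ʃ/ before /d/ (voiced) → [ʒ]
/s/ before /v/ (voiced) → [z]

[beʒd#izvik]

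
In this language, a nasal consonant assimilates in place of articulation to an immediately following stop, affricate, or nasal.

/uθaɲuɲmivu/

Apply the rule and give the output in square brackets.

[uθaɲummivu]

/ɲ/ before /m/ (labial) → [m]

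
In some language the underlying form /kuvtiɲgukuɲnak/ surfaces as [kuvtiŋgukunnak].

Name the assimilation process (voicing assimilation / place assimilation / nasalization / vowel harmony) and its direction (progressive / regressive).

place assimilation, regressive

/ɲ/→[ŋ] /ɲ/→[n].
Each target copies a feature from the following segment, so the direction is regressive.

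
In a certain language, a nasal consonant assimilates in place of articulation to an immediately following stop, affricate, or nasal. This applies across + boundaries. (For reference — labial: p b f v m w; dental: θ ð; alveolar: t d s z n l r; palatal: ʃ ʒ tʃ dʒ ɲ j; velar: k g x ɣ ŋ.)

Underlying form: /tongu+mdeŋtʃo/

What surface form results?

/n/ before /g/ (velar) → [ŋ]
/m/ before /d/ (alveolar) → [n]
/ŋ/ before /tʃ/ (palatal) → [ɲ]

[toŋgu+ndeɲtʃo]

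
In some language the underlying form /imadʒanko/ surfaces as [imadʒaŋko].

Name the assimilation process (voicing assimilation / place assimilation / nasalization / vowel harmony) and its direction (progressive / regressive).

place assimilation, regressive

/n/→[ŋ].
Each target copies a feature from the following segment, so the direction is regressive.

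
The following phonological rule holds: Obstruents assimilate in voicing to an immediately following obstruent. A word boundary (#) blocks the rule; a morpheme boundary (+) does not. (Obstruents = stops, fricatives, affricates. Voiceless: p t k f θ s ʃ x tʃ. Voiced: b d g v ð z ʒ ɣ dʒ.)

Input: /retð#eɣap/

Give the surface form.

/t/ before /ð/ (voiced) → [d]

[redð#eɣap]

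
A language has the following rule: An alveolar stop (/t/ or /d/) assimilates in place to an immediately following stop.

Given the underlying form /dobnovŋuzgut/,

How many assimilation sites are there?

No segment meets the rule's conditions.

0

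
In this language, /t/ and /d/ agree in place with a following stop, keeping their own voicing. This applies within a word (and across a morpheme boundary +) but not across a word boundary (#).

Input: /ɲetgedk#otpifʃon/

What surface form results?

[ɲekgegk#oppifʃon]

/t/ before /g/ (velar) → [k]
/d/ before /k/ (velar) → [g]
/t/ before /p/ (labial) → [p]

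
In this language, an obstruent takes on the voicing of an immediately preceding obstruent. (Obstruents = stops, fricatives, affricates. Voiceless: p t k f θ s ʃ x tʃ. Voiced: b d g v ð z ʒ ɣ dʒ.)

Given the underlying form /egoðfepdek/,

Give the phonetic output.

/f/ after /ð/ (voiced) → [v]
/d/ after /p/ (voiceless) → [t]

[egoðveptek]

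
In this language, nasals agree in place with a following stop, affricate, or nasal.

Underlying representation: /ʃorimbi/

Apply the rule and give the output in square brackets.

[ʃorimbi]

no segment meets the rule's conditions; no change.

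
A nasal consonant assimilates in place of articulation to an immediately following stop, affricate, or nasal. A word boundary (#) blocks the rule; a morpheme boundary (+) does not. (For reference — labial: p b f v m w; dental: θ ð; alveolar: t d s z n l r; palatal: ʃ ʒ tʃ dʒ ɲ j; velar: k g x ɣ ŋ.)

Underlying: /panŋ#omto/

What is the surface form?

/n/ before /ŋ/ (velar) → [ŋ]
/m/ before /t/ (alveolar) → [n]

[paŋŋ#onto]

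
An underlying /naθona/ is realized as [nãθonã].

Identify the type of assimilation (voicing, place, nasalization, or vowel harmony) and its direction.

/a/→[ã] /a/→[ã].
Each target copies a feature from the preceding segment, so the direction is progressive.

nasalization, progressive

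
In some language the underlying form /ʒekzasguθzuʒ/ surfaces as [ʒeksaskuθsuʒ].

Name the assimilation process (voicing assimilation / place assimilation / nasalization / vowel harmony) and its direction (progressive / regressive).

voicing assimilation, progressive

/z/→[s] /g/→[k] /z/→[s].
Each target copies a feature from the preceding segment, so the direction is progressive.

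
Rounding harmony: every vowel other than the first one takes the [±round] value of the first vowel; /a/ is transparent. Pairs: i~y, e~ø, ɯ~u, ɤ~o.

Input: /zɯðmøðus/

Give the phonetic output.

/ø/ harmonizes with /ɯ/ ([-round]) → [e]
/u/ harmonizes with /ɯ/ ([-round]) → [ɯ]

[zɯðmeðɯs]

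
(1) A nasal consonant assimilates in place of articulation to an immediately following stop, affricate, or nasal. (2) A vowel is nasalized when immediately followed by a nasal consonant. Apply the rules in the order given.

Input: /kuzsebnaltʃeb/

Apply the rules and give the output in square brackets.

[kuzsebnaltʃeb]

Rule 1: no segment meets the rule's conditions; no change.
After rule 1: kuzsebnaltʃeb
Rule 2: no segment meets the rule's conditions; no change.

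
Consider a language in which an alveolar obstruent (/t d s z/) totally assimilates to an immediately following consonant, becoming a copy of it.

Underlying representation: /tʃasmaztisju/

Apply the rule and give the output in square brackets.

/s/ before /m/ → [m] (total assimilation)
/z/ before /t/ → [t] (total assimilation)
/s/ before /j/ → [j] (total assimilation)

[tʃammattijju]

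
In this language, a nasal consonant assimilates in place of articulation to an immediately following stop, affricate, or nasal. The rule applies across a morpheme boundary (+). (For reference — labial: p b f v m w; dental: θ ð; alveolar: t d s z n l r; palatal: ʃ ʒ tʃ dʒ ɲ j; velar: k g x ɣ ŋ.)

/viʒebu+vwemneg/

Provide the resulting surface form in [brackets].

[viʒebu+vwenneg]

/m/ before /n/ (alveolar) → [n]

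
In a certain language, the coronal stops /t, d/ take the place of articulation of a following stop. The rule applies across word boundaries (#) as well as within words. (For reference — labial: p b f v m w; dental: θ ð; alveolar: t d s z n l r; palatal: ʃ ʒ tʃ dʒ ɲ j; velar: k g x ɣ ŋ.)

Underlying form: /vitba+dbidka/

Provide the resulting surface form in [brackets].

/t/ before /b/ (labial) → [p]
/d/ before /b/ (labial) → [b]
/d/ before /k/ (velar) → [g]

[vipba+bbigka]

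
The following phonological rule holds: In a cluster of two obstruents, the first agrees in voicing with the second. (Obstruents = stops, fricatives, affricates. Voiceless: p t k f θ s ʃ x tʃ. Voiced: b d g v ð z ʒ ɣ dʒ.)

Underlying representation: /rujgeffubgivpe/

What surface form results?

[rujgeffubgifpe]

/v/ before /p/ (voiceless) → [f]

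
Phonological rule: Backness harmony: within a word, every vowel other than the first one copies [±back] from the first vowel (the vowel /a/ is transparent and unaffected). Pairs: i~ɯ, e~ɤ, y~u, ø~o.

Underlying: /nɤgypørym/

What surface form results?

/y/ harmonizes with /ɤ/ ([+back]) → [u]
/ø/ harmonizes with /ɤ/ ([+back]) → [o]
/y/ harmonizes with /ɤ/ ([+back]) → [u]

[nɤguporum]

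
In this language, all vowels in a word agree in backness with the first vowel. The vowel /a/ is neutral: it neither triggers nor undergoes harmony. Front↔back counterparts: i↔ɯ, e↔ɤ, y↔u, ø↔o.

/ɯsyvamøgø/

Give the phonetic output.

[ɯsuvamogo]

/y/ harmonizes with /ɯ/ ([+back]) → [u]
/ø/ harmonizes with /ɯ/ ([+back]) → [o]
/ø/ harmonizes with /ɯ/ ([+back]) → [o]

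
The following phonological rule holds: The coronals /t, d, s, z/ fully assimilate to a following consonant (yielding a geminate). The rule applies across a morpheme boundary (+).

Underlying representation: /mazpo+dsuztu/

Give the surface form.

/z/ before /p/ → [p] (total assimilation)
/d/ before /s/ → [s] (total assimilation)
/z/ before /t/ → [t] (total assimilation)

[mappo+ssuttu]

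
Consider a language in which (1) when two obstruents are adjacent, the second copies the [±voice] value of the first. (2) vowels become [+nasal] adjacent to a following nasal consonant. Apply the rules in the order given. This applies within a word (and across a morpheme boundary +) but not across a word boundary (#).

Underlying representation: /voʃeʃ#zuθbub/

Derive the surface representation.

[voʃeʃ#zuθpub]

Rule 1: /b/ after /θ/ (voiceless) → [p]
After rule 1: voʃeʃ#zuθpub
Rule 2: no segment meets the rule's conditions; no change.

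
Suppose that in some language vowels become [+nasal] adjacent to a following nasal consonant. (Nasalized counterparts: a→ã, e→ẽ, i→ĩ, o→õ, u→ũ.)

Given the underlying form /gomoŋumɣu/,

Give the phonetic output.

[gõmõŋũmɣu]

/o/ before nasal /m/ → [õ]
/o/ before nasal /ŋ/ → [õ]
/u/ before nasal /m/ → [ũ]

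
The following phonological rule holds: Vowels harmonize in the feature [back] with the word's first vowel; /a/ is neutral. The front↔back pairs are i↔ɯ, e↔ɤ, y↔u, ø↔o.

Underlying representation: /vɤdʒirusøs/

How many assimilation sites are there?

/i/ harmonizes with /ɤ/ ([+back]) → [ɯ]
/ø/ harmonizes with /ɤ/ ([+back]) → [o]
2 segments change.

2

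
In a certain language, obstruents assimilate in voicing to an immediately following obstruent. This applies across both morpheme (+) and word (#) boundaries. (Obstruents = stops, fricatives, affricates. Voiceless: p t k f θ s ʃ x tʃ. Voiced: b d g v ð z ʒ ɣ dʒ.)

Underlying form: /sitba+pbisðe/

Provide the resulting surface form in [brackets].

/t/ before /b/ (voiced) → [d]
/p/ before /b/ (voiced) → [b]
/s/ before /ð/ (voiced) → [z]

[sidba+bbizðe]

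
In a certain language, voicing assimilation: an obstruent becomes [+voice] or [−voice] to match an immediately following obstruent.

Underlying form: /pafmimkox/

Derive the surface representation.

[pafmimkox]

no segment meets the rule's conditions; no change.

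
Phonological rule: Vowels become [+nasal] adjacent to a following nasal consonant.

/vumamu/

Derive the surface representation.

/u/ before nasal /m/ → [ũ]
/a/ before nasal /m/ → [ã]

[vũmãmu]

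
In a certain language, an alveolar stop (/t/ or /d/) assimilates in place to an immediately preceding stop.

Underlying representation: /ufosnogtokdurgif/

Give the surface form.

/t/ after /g/ (velar) → [k]
/d/ after /k/ (velar) → [g]

[ufosnogkokgurgif]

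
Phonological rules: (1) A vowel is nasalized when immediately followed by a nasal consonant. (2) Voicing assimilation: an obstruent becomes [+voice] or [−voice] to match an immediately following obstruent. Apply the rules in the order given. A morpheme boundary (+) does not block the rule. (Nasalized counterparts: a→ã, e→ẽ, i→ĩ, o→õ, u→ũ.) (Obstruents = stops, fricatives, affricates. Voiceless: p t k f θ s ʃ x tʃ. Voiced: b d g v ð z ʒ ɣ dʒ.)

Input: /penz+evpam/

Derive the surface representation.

Rule 1: /e/ before nasal /n/ → [ẽ]
Rule 1: /a/ before nasal /m/ → [ã]
After rule 1: pẽnz+evpãm
Rule 2: /v/ before /p/ (voiceless) → [f]

[pẽnz+efpãm]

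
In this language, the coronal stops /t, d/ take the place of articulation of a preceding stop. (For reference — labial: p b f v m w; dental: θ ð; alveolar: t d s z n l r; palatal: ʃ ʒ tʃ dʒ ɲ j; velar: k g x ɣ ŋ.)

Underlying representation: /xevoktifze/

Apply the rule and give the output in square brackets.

/t/ after /k/ (velar) → [k]

[xevokkifze]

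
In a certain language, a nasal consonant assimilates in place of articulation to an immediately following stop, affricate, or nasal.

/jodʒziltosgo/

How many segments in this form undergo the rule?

0

No segment meets the rule's conditions.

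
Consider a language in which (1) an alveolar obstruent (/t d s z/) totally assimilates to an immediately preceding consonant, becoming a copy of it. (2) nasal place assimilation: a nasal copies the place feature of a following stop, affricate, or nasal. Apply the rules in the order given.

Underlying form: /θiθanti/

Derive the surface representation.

Rule 1: /t/ after /n/ → [n] (total assimilation)
After rule 1: θiθanni
Rule 2: no segment meets the rule's conditions; no change.

[θiθanni]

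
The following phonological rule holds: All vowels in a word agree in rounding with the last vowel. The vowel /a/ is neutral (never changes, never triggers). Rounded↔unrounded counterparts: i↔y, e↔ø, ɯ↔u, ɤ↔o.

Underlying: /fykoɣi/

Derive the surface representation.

/y/ harmonizes with /i/ ([-round]) → [i]
/o/ harmonizes with /i/ ([-round]) → [ɤ]

[fikɤɣi]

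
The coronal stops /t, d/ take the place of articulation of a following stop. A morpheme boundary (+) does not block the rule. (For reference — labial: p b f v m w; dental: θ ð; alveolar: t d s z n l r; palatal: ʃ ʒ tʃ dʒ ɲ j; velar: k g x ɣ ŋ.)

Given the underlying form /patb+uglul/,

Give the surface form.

/t/ before /b/ (labial) → [p]

[papb+uglul]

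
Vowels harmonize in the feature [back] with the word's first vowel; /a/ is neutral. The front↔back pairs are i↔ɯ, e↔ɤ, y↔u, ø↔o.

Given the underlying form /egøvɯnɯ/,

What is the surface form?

/ɯ/ harmonizes with /e/ ([-back]) → [i]
/ɯ/ harmonizes with /e/ ([-back]) → [i]

[egøvini]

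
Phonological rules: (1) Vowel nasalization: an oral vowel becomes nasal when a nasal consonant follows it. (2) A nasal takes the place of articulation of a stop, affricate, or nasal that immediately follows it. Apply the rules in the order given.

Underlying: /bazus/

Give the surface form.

[bazus]

Rule 1: no segment meets the rule's conditions; no change.
After rule 1: bazus
Rule 2: no segment meets the rule's conditions; no change.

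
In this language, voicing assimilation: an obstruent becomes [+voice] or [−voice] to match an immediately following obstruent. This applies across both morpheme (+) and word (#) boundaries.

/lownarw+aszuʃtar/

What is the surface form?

/s/ before /z/ (voiced) → [z]

[lownarw+azzuʃtar]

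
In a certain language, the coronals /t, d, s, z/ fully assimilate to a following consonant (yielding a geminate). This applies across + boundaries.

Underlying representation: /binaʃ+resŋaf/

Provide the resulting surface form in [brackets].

[binaʃ+reŋŋaf]

/s/ before /ŋ/ → [ŋ] (total assimilation)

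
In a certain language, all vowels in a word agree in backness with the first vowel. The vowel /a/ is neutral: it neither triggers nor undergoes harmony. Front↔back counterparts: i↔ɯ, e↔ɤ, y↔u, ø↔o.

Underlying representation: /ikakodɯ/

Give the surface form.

[ikakødi]

/o/ harmonizes with /i/ ([-back]) → [ø]
/ɯ/ harmonizes with /i/ ([-back]) → [i]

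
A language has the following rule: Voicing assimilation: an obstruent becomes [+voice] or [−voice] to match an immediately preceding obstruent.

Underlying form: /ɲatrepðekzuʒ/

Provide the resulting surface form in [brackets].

/ð/ after /p/ (voiceless) → [θ]
/z/ after /k/ (voiceless) → [s]

[ɲatrepθeksuʒ]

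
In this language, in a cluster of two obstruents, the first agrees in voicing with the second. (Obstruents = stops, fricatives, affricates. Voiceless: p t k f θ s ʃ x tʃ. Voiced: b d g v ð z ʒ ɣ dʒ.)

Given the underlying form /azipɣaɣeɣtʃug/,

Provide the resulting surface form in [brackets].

[azibɣaɣextʃug]

/p/ before /ɣ/ (voiced) → [b]
/ɣ/ before /tʃ/ (voiceless) → [x]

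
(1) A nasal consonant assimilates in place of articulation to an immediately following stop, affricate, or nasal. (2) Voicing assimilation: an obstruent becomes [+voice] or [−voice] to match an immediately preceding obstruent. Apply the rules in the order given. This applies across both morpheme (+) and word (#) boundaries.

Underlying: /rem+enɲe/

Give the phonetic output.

[rem+eɲɲe]

Rule 1: /n/ before /ɲ/ (palatal) → [ɲ]
After rule 1: rem+eɲɲe
Rule 2: no segment meets the rule's conditions; no change.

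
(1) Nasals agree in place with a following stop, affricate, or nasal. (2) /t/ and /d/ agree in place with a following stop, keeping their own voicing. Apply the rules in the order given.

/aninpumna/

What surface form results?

Rule 1: /n/ before /p/ (labial) → [m]
Rule 1: /m/ before /n/ (alveolar) → [n]
After rule 1: animpunna
Rule 2: no segment meets the rule's conditions; no change.

[animpunna]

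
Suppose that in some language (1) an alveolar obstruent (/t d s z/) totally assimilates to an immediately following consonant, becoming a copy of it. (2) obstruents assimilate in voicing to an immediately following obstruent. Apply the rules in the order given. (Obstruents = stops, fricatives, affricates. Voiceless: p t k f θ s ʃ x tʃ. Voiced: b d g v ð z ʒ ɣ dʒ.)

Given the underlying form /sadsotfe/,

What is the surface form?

[sassoffe]

Rule 1: /d/ before /s/ → [s] (total assimilation)
Rule 1: /t/ before /f/ → [f] (total assimilation)
After rule 1: sassoffe
Rule 2: no segment meets the rule's conditions; no change.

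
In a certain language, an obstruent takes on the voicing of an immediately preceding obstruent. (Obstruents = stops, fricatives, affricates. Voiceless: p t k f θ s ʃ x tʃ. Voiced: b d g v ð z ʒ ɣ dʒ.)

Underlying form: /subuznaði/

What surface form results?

[subuznaði]

no segment meets the rule's conditions; no change.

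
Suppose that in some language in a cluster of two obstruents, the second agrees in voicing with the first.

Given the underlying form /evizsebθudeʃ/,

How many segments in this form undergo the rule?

/s/ after /z/ (voiced) → [z]
/θ/ after /b/ (voiced) → [ð]
2 segments change.

2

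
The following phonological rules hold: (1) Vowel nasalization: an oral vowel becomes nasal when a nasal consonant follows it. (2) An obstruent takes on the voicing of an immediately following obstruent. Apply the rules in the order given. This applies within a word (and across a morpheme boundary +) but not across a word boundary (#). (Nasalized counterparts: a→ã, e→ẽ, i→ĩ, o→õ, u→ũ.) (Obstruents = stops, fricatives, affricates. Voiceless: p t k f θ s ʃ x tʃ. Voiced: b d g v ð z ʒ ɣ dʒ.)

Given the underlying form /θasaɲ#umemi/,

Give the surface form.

[θasãɲ#ũmẽmi]

Rule 1: /a/ before nasal /ɲ/ → [ã]
Rule 1: /u/ before nasal /m/ → [ũ]
Rule 1: /e/ before nasal /m/ → [ẽ]
After rule 1: θasãɲ#ũmẽmi
Rule 2: no segment meets the rule's conditions; no change.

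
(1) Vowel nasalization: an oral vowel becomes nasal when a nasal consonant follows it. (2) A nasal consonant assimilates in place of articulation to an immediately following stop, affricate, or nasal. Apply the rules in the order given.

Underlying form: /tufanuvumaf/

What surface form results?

Rule 1: /a/ before nasal /n/ → [ã]
Rule 1: /u/ before nasal /m/ → [ũ]
After rule 1: tufãnuvũmaf
Rule 2: no segment meets the rule's conditions; no change.

[tufãnuvũmaf]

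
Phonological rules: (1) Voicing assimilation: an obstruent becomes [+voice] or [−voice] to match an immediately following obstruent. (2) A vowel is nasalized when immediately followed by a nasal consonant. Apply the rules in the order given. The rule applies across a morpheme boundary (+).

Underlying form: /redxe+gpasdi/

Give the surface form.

[retxe+kpazdi]

Rule 1: /d/ before /x/ (voiceless) → [t]
Rule 1: /g/ before /p/ (voiceless) → [k]
Rule 1: /s/ before /d/ (voiced) → [z]
After rule 1: retxe+kpazdi
Rule 2: no segment meets the rule's conditions; no change.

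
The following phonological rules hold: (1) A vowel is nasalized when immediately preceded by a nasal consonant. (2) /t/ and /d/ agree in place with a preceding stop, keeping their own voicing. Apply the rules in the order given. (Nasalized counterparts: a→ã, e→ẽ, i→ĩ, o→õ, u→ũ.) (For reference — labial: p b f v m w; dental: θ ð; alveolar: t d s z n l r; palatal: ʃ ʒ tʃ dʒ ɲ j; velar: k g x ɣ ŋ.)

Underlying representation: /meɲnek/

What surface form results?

Rule 1: /e/ after nasal /m/ → [ẽ]
Rule 1: /e/ after nasal /n/ → [ẽ]
After rule 1: mẽɲnẽk
Rule 2: no segment meets the rule's conditions; no change.

[mẽɲnẽk]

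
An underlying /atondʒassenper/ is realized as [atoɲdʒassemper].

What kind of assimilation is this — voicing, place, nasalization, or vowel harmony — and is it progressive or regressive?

place assimilation, regressive

/n/→[ɲ] /n/→[m].
Each target copies a feature from the following segment, so the direction is regressive.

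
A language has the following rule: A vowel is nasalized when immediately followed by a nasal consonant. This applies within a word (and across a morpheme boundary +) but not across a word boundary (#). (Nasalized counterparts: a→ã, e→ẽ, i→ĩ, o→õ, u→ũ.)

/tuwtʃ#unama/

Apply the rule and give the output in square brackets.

[tuwtʃ#ũnãma]

/u/ before nasal /n/ → [ũ]
/a/ before nasal /m/ → [ã]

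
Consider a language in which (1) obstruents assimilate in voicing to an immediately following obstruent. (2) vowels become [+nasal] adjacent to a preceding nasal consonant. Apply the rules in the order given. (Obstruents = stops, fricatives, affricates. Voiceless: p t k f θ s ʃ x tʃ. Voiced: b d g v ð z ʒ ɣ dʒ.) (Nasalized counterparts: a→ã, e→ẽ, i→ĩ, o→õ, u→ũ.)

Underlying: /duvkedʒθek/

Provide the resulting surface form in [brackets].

Rule 1: /v/ before /k/ (voiceless) → [f]
Rule 1: /dʒ/ before /θ/ (voiceless) → [tʃ]
After rule 1: dufketʃθek
Rule 2: no segment meets the rule's conditions; no change.

[dufketʃθek]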